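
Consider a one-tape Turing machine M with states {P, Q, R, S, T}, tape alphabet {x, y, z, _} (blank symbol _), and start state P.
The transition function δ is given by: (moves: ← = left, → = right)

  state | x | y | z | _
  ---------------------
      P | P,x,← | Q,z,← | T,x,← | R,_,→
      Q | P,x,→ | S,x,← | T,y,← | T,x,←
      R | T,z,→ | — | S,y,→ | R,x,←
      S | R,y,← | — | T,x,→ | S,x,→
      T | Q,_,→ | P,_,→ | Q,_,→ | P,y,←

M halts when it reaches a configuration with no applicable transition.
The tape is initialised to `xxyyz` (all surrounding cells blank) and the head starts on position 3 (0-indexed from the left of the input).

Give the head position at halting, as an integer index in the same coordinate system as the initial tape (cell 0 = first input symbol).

P | __xxy[y]z   read y → write z, move ←, go to Q
Q | __xx[y]zz   read y → write x, move ←, go to S
S | __x[x]xzz   read x → write y, move ←, go to R
R | __[x]yxzz   read x → write z, move →, go to T
T | __z[y]xzz   read y → write _, move →, go to P
P | __z_[x]zz   read x → write x, move ←, go to P
P | __z[_]xzz   read _ → write _, move →, go to R
R | __z_[x]zz   read x → write z, move →, go to T
T | __z_z[z]z   read z → write _, move →, go to Q
Q | __z_z_[z]   read z → write y, move ←, go to T
T | __z_z[_]y   read _ → write y, move ←, go to P
P | __z_[z]yy   read z → write x, move ←, go to T
T | __z[_]xyy   read _ → write y, move ←, go to P
P | __[z]yxyy   read z → write x, move ←, go to T
T | _[_]xyxyy   read _ → write y, move ←, go to P
P | [_]yxyxyy   read _ → write _, move →, go to R
R | _[y]xyxyy
At halt the head is at cell -1.

-1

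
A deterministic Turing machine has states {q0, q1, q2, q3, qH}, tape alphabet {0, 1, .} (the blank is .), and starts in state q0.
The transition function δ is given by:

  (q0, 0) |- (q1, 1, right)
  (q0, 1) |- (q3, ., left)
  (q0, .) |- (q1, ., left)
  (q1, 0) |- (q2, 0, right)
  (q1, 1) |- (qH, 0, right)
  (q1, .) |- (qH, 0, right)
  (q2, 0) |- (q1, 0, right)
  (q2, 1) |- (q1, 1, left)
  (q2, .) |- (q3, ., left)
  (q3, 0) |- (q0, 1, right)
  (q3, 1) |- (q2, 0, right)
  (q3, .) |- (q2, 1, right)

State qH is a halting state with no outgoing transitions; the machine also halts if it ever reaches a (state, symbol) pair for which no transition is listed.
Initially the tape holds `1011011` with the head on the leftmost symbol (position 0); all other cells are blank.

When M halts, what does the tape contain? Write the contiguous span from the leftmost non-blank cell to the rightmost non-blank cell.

0.011011

q0 | .[1]011011   read 1 → write ., move left, go to q3
q3 | [.].011011   read . → write 1, move right, go to q2
q2 | 1[.]011011   read . → write ., move left, go to q3
q3 | [1].011011   read 1 → write 0, move right, go to q2
q2 | 0[.]011011   read . → write ., move left, go to q3
q3 | [0].011011   read 0 → write 1, move right, go to q0
q0 | 1[.]011011   read . → write ., move left, go to q1
q1 | [1].011011   read 1 → write 0, move right, go to qH
qH | 0[.]011011
The non-blank tape span at halt is 0.011011.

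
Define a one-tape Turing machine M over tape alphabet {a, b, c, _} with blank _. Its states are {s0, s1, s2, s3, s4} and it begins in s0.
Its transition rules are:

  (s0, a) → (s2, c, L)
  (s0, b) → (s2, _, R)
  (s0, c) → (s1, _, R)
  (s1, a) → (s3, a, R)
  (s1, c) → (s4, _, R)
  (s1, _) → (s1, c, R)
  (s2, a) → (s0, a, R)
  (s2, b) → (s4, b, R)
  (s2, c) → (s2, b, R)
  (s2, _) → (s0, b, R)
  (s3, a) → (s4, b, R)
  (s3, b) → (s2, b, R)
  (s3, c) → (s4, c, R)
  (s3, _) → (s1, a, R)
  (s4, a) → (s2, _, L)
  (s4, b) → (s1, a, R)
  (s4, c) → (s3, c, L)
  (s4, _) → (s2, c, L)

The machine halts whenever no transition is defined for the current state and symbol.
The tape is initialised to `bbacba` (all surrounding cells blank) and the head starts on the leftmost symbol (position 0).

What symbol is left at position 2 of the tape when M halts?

b

state=s0 head=0 tape=[b]bacba__   (s0,b)→(s2,_,R)
state=s2 head=1 tape=_[b]acba__   (s2,b)→(s4,b,R)
state=s4 head=2 tape=_b[a]cba__   (s4,a)→(s2,_,L)
state=s2 head=1 tape=_[b]_cba__   (s2,b)→(s4,b,R)
state=s4 head=2 tape=_b[_]cba__   (s4,_)→(s2,c,L)
state=s2 head=1 tape=_[b]ccba__   (s2,b)→(s4,b,R)
state=s4 head=2 tape=_b[c]cba__   (s4,c)→(s3,c,L)
state=s3 head=1 tape=_[b]ccba__   (s3,b)→(s2,b,R)
state=s2 head=2 tape=_b[c]cba__   (s2,c)→(s2,b,R)
state=s2 head=3 tape=_bb[c]ba__   (s2,c)→(s2,b,R)
state=s2 head=4 tape=_bbb[b]a__   (s2,b)→(s4,b,R)
state=s4 head=5 tape=_bbbb[a]__   (s4,a)→(s2,_,L)
state=s2 head=4 tape=_bbb[b]___   (s2,b)→(s4,b,R)
state=s4 head=5 tape=_bbbb[_]__   (s4,_)→(s2,c,L)
state=s2 head=4 tape=_bbb[b]c__   (s2,b)→(s4,b,R)
state=s4 head=5 tape=_bbbb[c]__   (s4,c)→(s3,c,L)
state=s3 head=4 tape=_bbb[b]c__   (s3,b)→(s2,b,R)
state=s2 head=5 tape=_bbbb[c]__   (s2,c)→(s2,b,R)
state=s2 head=6 tape=_bbbbb[_]_   (s2,_)→(s0,b,R)
state=s0 head=7 tape=_bbbbbb[_]
Cell 2 holds b when M halts.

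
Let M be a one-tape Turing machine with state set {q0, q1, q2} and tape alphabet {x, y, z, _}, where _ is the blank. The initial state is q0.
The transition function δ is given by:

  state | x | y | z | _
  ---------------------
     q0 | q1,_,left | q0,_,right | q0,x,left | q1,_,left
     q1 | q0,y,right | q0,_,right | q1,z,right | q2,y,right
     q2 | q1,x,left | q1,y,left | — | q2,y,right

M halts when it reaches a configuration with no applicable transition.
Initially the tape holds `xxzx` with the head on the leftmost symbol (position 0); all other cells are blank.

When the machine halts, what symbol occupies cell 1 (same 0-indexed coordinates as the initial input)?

y

q0 | _[x]xzx   read x → write _, move left, go to q1
q1 | [_]_xzx   read _ → write y, move right, go to q2
q2 | y[_]xzx   read _ → write y, move right, go to q2
q2 | yy[x]zx   read x → write x, move left, go to q1
q1 | y[y]xzx   read y → write _, move right, go to q0
q0 | y_[x]zx   read x → write _, move left, go to q1
q1 | y[_]_zx   read _ → write y, move right, go to q2
q2 | yy[_]zx   read _ → write y, move right, go to q2
q2 | yyy[z]x
Cell 1 holds y when M halts.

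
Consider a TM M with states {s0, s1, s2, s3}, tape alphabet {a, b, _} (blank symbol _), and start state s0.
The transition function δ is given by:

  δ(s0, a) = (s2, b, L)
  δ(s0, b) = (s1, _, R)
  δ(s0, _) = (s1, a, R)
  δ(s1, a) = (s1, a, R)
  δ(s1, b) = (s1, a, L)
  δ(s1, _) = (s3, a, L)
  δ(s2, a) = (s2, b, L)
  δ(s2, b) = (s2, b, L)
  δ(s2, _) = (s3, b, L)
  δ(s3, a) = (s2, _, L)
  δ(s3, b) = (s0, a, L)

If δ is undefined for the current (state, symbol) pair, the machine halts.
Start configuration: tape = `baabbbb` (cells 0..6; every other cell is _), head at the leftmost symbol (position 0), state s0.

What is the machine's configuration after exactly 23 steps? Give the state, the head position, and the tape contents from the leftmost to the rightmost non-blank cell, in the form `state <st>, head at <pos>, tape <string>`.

state s3, head at -1, tape bbbbbb_a

state=s0 head=0 tape=_[b]aabbbb_   (s0,b)→(s1,_,R)
state=s1 head=1 tape=__[a]abbbb_   (s1,a)→(s1,a,R)
state=s1 head=2 tape=__a[a]bbbb_   (s1,a)→(s1,a,R)
state=s1 head=3 tape=__aa[b]bbb_   (s1,b)→(s1,a,L)
state=s1 head=2 tape=__a[a]abbb_   (s1,a)→(s1,a,R)
state=s1 head=3 tape=__aa[a]bbb_   (s1,a)→(s1,a,R)
state=s1 head=4 tape=__aaa[b]bb_   (s1,b)→(s1,a,L)
state=s1 head=3 tape=__aa[a]abb_   (s1,a)→(s1,a,R)
state=s1 head=4 tape=__aaa[a]bb_   (s1,a)→(s1,a,R)
state=s1 head=5 tape=__aaaa[b]b_   (s1,b)→(s1,a,L)
state=s1 head=4 tape=__aaa[a]ab_   (s1,a)→(s1,a,R)
state=s1 head=5 tape=__aaaa[a]b_   (s1,a)→(s1,a,R)
state=s1 head=6 tape=__aaaaa[b]_   (s1,b)→(s1,a,L)
state=s1 head=5 tape=__aaaa[a]a_   (s1,a)→(s1,a,R)
state=s1 head=6 tape=__aaaaa[a]_   (s1,a)→(s1,a,R)
state=s1 head=7 tape=__aaaaaa[_]   (s1,_)→(s3,a,L)
state=s3 head=6 tape=__aaaaa[a]a   (s3,a)→(s2,_,L)
state=s2 head=5 tape=__aaaa[a]_a   (s2,a)→(s2,b,L)
state=s2 head=4 tape=__aaa[a]b_a   (s2,a)→(s2,b,L)
state=s2 head=3 tape=__aa[a]bb_a   (s2,a)→(s2,b,L)
state=s2 head=2 tape=__a[a]bbb_a   (s2,a)→(s2,b,L)
state=s2 head=1 tape=__[a]bbbb_a   (s2,a)→(s2,b,L)
state=s2 head=0 tape=_[_]bbbbb_a   (s2,_)→(s3,b,L)
state=s3 head=-1 tape=[_]bbbbbb_a
After 23 steps: state s3, head at -1, tape bbbbbb_a.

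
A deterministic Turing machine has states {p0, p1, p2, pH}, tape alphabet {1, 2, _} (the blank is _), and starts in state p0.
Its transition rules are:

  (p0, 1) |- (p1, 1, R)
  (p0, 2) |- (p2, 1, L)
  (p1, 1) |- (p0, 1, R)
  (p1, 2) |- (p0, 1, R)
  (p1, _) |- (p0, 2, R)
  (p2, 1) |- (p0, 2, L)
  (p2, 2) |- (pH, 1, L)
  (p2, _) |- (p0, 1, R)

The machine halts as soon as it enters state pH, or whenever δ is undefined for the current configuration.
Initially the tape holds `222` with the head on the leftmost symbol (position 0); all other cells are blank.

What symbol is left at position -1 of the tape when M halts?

p0 | _[2]22__   read 2 → write 1, move L, go to p2
p2 | [_]122__   read _ → write 1, move R, go to p0
p0 | 1[1]22__   read 1 → write 1, move R, go to p1
p1 | 11[2]2__   read 2 → write 1, move R, go to p0
p0 | 111[2]__   read 2 → write 1, move L, go to p2
p2 | 11[1]1__   read 1 → write 2, move L, go to p0
p0 | 1[1]21__   read 1 → write 1, move R, go to p1
p1 | 11[2]1__   read 2 → write 1, move R, go to p0
p0 | 111[1]__   read 1 → write 1, move R, go to p1
p1 | 1111[_]_   read _ → write 2, move R, go to p0
p0 | 11112[_]
Cell -1 holds 1 when M halts.

1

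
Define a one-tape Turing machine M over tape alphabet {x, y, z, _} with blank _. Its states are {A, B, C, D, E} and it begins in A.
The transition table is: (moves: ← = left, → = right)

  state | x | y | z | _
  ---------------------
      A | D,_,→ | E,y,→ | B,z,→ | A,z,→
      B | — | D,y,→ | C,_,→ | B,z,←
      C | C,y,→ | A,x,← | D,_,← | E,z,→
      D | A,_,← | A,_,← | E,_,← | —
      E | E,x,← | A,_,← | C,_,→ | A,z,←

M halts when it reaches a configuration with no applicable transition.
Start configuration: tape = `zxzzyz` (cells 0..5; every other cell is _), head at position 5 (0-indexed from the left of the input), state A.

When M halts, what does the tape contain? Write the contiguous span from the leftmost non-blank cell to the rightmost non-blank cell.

zxzzy

state=A head=5 tape=zxzzy[z]_   (A,z)→(B,z,→)
state=B head=6 tape=zxzzyz[_]   (B,_)→(B,z,←)
state=B head=5 tape=zxzzy[z]z   (B,z)→(C,_,→)
state=C head=6 tape=zxzzy_[z]   (C,z)→(D,_,←)
state=D head=5 tape=zxzzy[_]_
The non-blank tape span at halt is zxzzy.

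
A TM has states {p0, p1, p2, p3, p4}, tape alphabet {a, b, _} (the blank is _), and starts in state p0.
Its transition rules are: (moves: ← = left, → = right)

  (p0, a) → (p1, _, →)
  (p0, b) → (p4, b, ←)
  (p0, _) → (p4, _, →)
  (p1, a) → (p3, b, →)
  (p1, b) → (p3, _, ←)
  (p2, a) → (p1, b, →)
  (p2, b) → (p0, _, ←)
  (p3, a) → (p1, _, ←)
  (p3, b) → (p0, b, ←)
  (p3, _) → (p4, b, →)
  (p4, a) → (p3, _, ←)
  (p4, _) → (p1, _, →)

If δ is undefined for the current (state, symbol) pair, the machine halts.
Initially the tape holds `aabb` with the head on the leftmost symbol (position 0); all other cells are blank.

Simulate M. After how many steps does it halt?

14

p0 | [a]abb_   read a → write _, move →, go to p1
p1 | _[a]bb_   read a → write b, move →, go to p3
p3 | _b[b]b_   read b → write b, move ←, go to p0
p0 | _[b]bb_   read b → write b, move ←, go to p4
p4 | [_]bbb_   read _ → write _, move →, go to p1
p1 | _[b]bb_   read b → write _, move ←, go to p3
p3 | [_]_bb_   read _ → write b, move →, go to p4
p4 | b[_]bb_   read _ → write _, move →, go to p1
p1 | b_[b]b_   read b → write _, move ←, go to p3
p3 | b[_]_b_   read _ → write b, move →, go to p4
p4 | bb[_]b_   read _ → write _, move →, go to p1
p1 | bb_[b]_   read b → write _, move ←, go to p3
p3 | bb[_]__   read _ → write b, move →, go to p4
p4 | bbb[_]_   read _ → write _, move →, go to p1
p1 | bbb_[_]
M halts after 14 transitions.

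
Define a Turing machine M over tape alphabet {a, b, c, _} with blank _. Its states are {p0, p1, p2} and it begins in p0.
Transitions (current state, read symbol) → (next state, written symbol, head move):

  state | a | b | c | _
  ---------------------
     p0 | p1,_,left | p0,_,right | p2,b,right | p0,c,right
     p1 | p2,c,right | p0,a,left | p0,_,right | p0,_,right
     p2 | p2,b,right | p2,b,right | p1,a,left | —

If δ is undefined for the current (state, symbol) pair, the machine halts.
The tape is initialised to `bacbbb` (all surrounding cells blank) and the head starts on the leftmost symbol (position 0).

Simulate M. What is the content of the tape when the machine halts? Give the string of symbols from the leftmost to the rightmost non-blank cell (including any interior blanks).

p0 | [b]acbbb_   read b → write _, move right, go to p0
p0 | _[a]cbbb_   read a → write _, move left, go to p1
p1 | [_]_cbbb_   read _ → write _, move right, go to p0
p0 | _[_]cbbb_   read _ → write c, move right, go to p0
p0 | _c[c]bbb_   read c → write b, move right, go to p2
p2 | _cb[b]bb_   read b → write b, move right, go to p2
p2 | _cbb[b]b_   read b → write b, move right, go to p2
p2 | _cbbb[b]_   read b → write b, move right, go to p2
p2 | _cbbbb[_]
The non-blank tape span at halt is cbbbb.

cbbbb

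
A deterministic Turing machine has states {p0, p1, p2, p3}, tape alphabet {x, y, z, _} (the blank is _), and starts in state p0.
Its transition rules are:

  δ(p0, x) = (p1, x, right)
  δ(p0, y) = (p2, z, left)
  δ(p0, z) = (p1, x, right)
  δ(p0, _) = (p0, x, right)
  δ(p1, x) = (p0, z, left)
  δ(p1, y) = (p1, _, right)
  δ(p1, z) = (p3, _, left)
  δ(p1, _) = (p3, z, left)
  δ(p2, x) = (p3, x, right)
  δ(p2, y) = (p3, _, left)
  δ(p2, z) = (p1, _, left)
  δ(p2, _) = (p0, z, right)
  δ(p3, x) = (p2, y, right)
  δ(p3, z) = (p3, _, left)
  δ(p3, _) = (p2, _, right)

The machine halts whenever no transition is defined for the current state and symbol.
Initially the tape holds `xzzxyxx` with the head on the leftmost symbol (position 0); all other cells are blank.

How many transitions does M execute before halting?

18

state=p0 head=0 tape=[x]zzxyxx   (p0,x)→(p1,x,right)
state=p1 head=1 tape=x[z]zxyxx   (p1,z)→(p3,_,left)
state=p3 head=0 tape=[x]_zxyxx   (p3,x)→(p2,y,right)
state=p2 head=1 tape=y[_]zxyxx   (p2,_)→(p0,z,right)
state=p0 head=2 tape=yz[z]xyxx   (p0,z)→(p1,x,right)
state=p1 head=3 tape=yzx[x]yxx   (p1,x)→(p0,z,left)
state=p0 head=2 tape=yz[x]zyxx   (p0,x)→(p1,x,right)
state=p1 head=3 tape=yzx[z]yxx   (p1,z)→(p3,_,left)
state=p3 head=2 tape=yz[x]_yxx   (p3,x)→(p2,y,right)
state=p2 head=3 tape=yzy[_]yxx   (p2,_)→(p0,z,right)
state=p0 head=4 tape=yzyz[y]xx   (p0,y)→(p2,z,left)
state=p2 head=3 tape=yzy[z]zxx   (p2,z)→(p1,_,left)
state=p1 head=2 tape=yz[y]_zxx   (p1,y)→(p1,_,right)
state=p1 head=3 tape=yz_[_]zxx   (p1,_)→(p3,z,left)
state=p3 head=2 tape=yz[_]zzxx   (p3,_)→(p2,_,right)
state=p2 head=3 tape=yz_[z]zxx   (p2,z)→(p1,_,left)
state=p1 head=2 tape=yz[_]_zxx   (p1,_)→(p3,z,left)
state=p3 head=1 tape=y[z]z_zxx   (p3,z)→(p3,_,left)
state=p3 head=0 tape=[y]_z_zxx
M halts after 18 transitions.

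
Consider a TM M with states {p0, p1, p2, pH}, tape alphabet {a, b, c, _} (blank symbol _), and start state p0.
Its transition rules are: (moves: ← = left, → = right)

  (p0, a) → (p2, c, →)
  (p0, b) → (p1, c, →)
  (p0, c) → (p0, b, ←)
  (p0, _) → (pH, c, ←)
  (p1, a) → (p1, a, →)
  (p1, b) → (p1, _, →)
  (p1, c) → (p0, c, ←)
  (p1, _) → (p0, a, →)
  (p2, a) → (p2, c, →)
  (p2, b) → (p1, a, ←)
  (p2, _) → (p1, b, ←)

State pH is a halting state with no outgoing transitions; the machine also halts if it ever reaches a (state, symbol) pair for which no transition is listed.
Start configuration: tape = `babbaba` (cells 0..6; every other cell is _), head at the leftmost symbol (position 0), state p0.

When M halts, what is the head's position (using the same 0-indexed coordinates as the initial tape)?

7

state=p0 head=0 tape=[b]abbaba__   (p0,b)→(p1,c,→)
state=p1 head=1 tape=c[a]bbaba__   (p1,a)→(p1,a,→)
state=p1 head=2 tape=ca[b]baba__   (p1,b)→(p1,_,→)
state=p1 head=3 tape=ca_[b]aba__   (p1,b)→(p1,_,→)
state=p1 head=4 tape=ca__[a]ba__   (p1,a)→(p1,a,→)
state=p1 head=5 tape=ca__a[b]a__   (p1,b)→(p1,_,→)
state=p1 head=6 tape=ca__a_[a]__   (p1,a)→(p1,a,→)
state=p1 head=7 tape=ca__a_a[_]_   (p1,_)→(p0,a,→)
state=p0 head=8 tape=ca__a_aa[_]   (p0,_)→(pH,c,←)
state=pH head=7 tape=ca__a_a[a]c
At halt the head is at cell 7.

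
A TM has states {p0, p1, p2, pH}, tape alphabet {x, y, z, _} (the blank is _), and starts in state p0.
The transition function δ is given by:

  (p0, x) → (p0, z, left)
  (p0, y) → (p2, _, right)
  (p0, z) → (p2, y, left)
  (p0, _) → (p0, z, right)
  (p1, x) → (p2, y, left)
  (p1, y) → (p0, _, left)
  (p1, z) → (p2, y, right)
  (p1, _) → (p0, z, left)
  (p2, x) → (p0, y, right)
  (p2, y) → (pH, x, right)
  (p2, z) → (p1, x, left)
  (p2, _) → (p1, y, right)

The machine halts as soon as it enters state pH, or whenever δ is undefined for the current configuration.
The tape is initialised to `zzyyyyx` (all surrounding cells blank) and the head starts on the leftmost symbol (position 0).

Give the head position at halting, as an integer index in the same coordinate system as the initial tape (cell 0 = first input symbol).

p0 | _[z]zyyyyx   read z → write y, move left, go to p2
p2 | [_]yzyyyyx   read _ → write y, move right, go to p1
p1 | y[y]zyyyyx   read y → write _, move left, go to p0
p0 | [y]_zyyyyx   read y → write _, move right, go to p2
p2 | _[_]zyyyyx   read _ → write y, move right, go to p1
p1 | _y[z]yyyyx   read z → write y, move right, go to p2
p2 | _yy[y]yyyx   read y → write x, move right, go to pH
pH | _yyx[y]yyx
At halt the head is at cell 3.

3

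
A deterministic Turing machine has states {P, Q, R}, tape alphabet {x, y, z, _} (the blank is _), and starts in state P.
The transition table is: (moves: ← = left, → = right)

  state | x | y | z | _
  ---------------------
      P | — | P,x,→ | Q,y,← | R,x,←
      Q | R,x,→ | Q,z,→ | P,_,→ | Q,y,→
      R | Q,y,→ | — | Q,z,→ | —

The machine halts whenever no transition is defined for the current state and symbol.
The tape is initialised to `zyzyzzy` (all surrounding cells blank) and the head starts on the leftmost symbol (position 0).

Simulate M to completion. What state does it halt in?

P | _[z]yzyzzy   read z → write y, move ←, go to Q
Q | [_]yyzyzzy   read _ → write y, move →, go to Q
Q | y[y]yzyzzy   read y → write z, move →, go to Q
Q | yz[y]zyzzy   read y → write z, move →, go to Q
Q | yzz[z]yzzy   read z → write _, move →, go to P
P | yzz_[y]zzy   read y → write x, move →, go to P
P | yzz_x[z]zy   read z → write y, move ←, go to Q
Q | yzz_[x]yzy   read x → write x, move →, go to R
R | yzz_x[y]zy
No transition is defined for (R, y); M halts in state R.

R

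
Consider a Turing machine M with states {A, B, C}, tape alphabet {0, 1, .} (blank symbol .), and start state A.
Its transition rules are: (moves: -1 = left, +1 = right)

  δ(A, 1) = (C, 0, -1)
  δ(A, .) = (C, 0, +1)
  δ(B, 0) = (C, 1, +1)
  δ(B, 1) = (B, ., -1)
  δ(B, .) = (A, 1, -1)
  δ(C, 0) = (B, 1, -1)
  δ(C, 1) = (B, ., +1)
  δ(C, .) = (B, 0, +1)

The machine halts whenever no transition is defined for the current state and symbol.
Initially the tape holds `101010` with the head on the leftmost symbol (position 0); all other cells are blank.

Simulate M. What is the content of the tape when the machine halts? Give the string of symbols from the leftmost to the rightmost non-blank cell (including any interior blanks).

state=A head=0 tape=.[1]01010..   (A,1)→(C,0,-1)
state=C head=-1 tape=[.]001010..   (C,.)→(B,0,+1)
state=B head=0 tape=0[0]01010..   (B,0)→(C,1,+1)
state=C head=1 tape=01[0]1010..   (C,0)→(B,1,-1)
state=B head=0 tape=0[1]11010..   (B,1)→(B,.,-1)
state=B head=-1 tape=[0].11010..   (B,0)→(C,1,+1)
state=C head=0 tape=1[.]11010..   (C,.)→(B,0,+1)
state=B head=1 tape=10[1]1010..   (B,1)→(B,.,-1)
state=B head=0 tape=1[0].1010..   (B,0)→(C,1,+1)
state=C head=1 tape=11[.]1010..   (C,.)→(B,0,+1)
state=B head=2 tape=110[1]010..   (B,1)→(B,.,-1)
state=B head=1 tape=11[0].010..   (B,0)→(C,1,+1)
state=C head=2 tape=111[.]010..   (C,.)→(B,0,+1)
state=B head=3 tape=1110[0]10..   (B,0)→(C,1,+1)
state=C head=4 tape=11101[1]0..   (C,1)→(B,.,+1)
state=B head=5 tape=11101.[0]..   (B,0)→(C,1,+1)
state=C head=6 tape=11101.1[.].   (C,.)→(B,0,+1)
state=B head=7 tape=11101.10[.]   (B,.)→(A,1,-1)
state=A head=6 tape=11101.1[0]1
The non-blank tape span at halt is 11101.101.

11101.101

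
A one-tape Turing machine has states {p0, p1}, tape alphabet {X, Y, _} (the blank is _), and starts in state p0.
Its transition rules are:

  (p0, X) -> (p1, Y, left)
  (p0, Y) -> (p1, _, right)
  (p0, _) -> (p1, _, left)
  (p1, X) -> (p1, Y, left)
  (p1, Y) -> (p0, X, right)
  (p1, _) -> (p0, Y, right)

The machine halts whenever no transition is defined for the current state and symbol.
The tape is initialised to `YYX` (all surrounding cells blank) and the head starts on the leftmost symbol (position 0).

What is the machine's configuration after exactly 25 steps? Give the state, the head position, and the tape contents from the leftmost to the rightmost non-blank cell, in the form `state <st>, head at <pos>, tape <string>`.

state=p0 head=0 tape=[Y]YX___   (p0,Y)→(p1,_,right)
state=p1 head=1 tape=_[Y]X___   (p1,Y)→(p0,X,right)
state=p0 head=2 tape=_X[X]___   (p0,X)→(p1,Y,left)
state=p1 head=1 tape=_[X]Y___   (p1,X)→(p1,Y,left)
state=p1 head=0 tape=[_]YY___   (p1,_)→(p0,Y,right)
state=p0 head=1 tape=Y[Y]Y___   (p0,Y)→(p1,_,right)
state=p1 head=2 tape=Y_[Y]___   (p1,Y)→(p0,X,right)
state=p0 head=3 tape=Y_X[_]__   (p0,_)→(p1,_,left)
state=p1 head=2 tape=Y_[X]___   (p1,X)→(p1,Y,left)
state=p1 head=1 tape=Y[_]Y___   (p1,_)→(p0,Y,right)
state=p0 head=2 tape=YY[Y]___   (p0,Y)→(p1,_,right)
state=p1 head=3 tape=YY_[_]__   (p1,_)→(p0,Y,right)
state=p0 head=4 tape=YY_Y[_]_   (p0,_)→(p1,_,left)
state=p1 head=3 tape=YY_[Y]__   (p1,Y)→(p0,X,right)
state=p0 head=4 tape=YY_X[_]_   (p0,_)→(p1,_,left)
state=p1 head=3 tape=YY_[X]__   (p1,X)→(p1,Y,left)
state=p1 head=2 tape=YY[_]Y__   (p1,_)→(p0,Y,right)
state=p0 head=3 tape=YYY[Y]__   (p0,Y)→(p1,_,right)
state=p1 head=4 tape=YYY_[_]_   (p1,_)→(p0,Y,right)
state=p0 head=5 tape=YYY_Y[_]   (p0,_)→(p1,_,left)
state=p1 head=4 tape=YYY_[Y]_   (p1,Y)→(p0,X,right)
state=p0 head=5 tape=YYY_X[_]   (p0,_)→(p1,_,left)
state=p1 head=4 tape=YYY_[X]_   (p1,X)→(p1,Y,left)
state=p1 head=3 tape=YYY[_]Y_   (p1,_)→(p0,Y,right)
state=p0 head=4 tape=YYYY[Y]_   (p0,Y)→(p1,_,right)
state=p1 head=5 tape=YYYY_[_]
After 25 steps: state p1, head at 5, tape YYYY.

state p1, head at 5, tape YYYY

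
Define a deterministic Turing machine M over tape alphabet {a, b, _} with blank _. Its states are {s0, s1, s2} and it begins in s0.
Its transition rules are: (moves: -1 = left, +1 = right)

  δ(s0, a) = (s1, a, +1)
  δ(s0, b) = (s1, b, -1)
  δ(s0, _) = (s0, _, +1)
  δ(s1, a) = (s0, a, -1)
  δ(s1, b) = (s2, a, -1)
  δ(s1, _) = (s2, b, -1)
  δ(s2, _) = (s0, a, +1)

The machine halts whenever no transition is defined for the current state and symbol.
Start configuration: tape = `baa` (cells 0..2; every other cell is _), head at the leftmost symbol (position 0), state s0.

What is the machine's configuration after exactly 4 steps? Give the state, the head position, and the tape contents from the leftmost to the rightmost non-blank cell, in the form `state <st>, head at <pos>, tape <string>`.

state s1, head at -2, tape abbaa

state=s0 head=0 tape=__[b]aa   (s0,b)→(s1,b,-1)
state=s1 head=-1 tape=_[_]baa   (s1,_)→(s2,b,-1)
state=s2 head=-2 tape=[_]bbaa   (s2,_)→(s0,a,+1)
state=s0 head=-1 tape=a[b]baa   (s0,b)→(s1,b,-1)
state=s1 head=-2 tape=[a]bbaa
After 4 steps: state s1, head at -2, tape abbaa.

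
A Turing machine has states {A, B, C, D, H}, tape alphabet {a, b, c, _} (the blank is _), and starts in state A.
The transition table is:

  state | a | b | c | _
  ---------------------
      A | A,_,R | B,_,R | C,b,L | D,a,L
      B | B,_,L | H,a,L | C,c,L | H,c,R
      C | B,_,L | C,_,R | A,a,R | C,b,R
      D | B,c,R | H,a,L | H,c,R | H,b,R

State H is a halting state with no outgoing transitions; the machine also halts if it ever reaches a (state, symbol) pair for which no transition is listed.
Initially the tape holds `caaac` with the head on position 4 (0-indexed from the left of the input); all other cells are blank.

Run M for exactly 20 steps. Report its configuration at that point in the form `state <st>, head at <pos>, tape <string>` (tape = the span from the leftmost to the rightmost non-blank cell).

state D, head at 0, tape baa__b

state=A head=4 tape=_caaa[c]   (A,c)→(C,b,L)
state=C head=3 tape=_caa[a]b   (C,a)→(B,_,L)
state=B head=2 tape=_ca[a]_b   (B,a)→(B,_,L)
state=B head=1 tape=_c[a]__b   (B,a)→(B,_,L)
state=B head=0 tape=_[c]___b   (B,c)→(C,c,L)
state=C head=-1 tape=[_]c___b   (C,_)→(C,b,R)
state=C head=0 tape=b[c]___b   (C,c)→(A,a,R)
state=A head=1 tape=ba[_]__b   (A,_)→(D,a,L)
state=D head=0 tape=b[a]a__b   (D,a)→(B,c,R)
state=B head=1 tape=bc[a]__b   (B,a)→(B,_,L)
state=B head=0 tape=b[c]___b   (B,c)→(C,c,L)
state=C head=-1 tape=[b]c___b   (C,b)→(C,_,R)
state=C head=0 tape=_[c]___b   (C,c)→(A,a,R)
state=A head=1 tape=_a[_]__b   (A,_)→(D,a,L)
state=D head=0 tape=_[a]a__b   (D,a)→(B,c,R)
state=B head=1 tape=_c[a]__b   (B,a)→(B,_,L)
state=B head=0 tape=_[c]___b   (B,c)→(C,c,L)
state=C head=-1 tape=[_]c___b   (C,_)→(C,b,R)
state=C head=0 tape=b[c]___b   (C,c)→(A,a,R)
state=A head=1 tape=ba[_]__b   (A,_)→(D,a,L)
state=D head=0 tape=b[a]a__b
After 20 steps: state D, head at 0, tape baa__b.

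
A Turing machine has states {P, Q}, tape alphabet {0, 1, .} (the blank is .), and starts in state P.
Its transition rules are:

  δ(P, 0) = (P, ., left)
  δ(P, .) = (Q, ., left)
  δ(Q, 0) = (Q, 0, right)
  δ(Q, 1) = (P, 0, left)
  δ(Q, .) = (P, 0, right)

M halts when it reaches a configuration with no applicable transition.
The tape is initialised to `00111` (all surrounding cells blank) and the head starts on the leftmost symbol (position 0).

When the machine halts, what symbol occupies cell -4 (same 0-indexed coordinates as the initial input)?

state=P head=0 tape=....[0]0111   (P,0)→(P,.,left)
state=P head=-1 tape=...[.].0111   (P,.)→(Q,.,left)
state=Q head=-2 tape=..[.]..0111   (Q,.)→(P,0,right)
state=P head=-1 tape=..0[.].0111   (P,.)→(Q,.,left)
state=Q head=-2 tape=..[0]..0111   (Q,0)→(Q,0,right)
state=Q head=-1 tape=..0[.].0111   (Q,.)→(P,0,right)
state=P head=0 tape=..00[.]0111   (P,.)→(Q,.,left)
state=Q head=-1 tape=..0[0].0111   (Q,0)→(Q,0,right)
state=Q head=0 tape=..00[.]0111   (Q,.)→(P,0,right)
state=P head=1 tape=..000[0]111   (P,0)→(P,.,left)
state=P head=0 tape=..00[0].111   (P,0)→(P,.,left)
state=P head=-1 tape=..0[0]..111   (P,0)→(P,.,left)
state=P head=-2 tape=..[0]...111   (P,0)→(P,.,left)
state=P head=-3 tape=.[.]....111   (P,.)→(Q,.,left)
state=Q head=-4 tape=[.].....111   (Q,.)→(P,0,right)
state=P head=-3 tape=0[.]....111   (P,.)→(Q,.,left)
state=Q head=-4 tape=[0].....111   (Q,0)→(Q,0,right)
state=Q head=-3 tape=0[.]....111   (Q,.)→(P,0,right)
state=P head=-2 tape=00[.]...111   (P,.)→(Q,.,left)
state=Q head=-3 tape=0[0]....111   (Q,0)→(Q,0,right)
state=Q head=-2 tape=00[.]...111   (Q,.)→(P,0,right)
state=P head=-1 tape=000[.]..111   (P,.)→(Q,.,left)
state=Q head=-2 tape=00[0]...111   (Q,0)→(Q,0,right)
state=Q head=-1 tape=000[.]..111   (Q,.)→(P,0,right)
state=P head=0 tape=0000[.].111   (P,.)→(Q,.,left)
state=Q head=-1 tape=000[0]..111   (Q,0)→(Q,0,right)
state=Q head=0 tape=0000[.].111   (Q,.)→(P,0,right)
state=P head=1 tape=00000[.]111   (P,.)→(Q,.,left)
state=Q head=0 tape=0000[0].111   (Q,0)→(Q,0,right)
state=Q head=1 tape=00000[.]111   (Q,.)→(P,0,right)
state=P head=2 tape=000000[1]11
Cell -4 holds 0 when M halts.

0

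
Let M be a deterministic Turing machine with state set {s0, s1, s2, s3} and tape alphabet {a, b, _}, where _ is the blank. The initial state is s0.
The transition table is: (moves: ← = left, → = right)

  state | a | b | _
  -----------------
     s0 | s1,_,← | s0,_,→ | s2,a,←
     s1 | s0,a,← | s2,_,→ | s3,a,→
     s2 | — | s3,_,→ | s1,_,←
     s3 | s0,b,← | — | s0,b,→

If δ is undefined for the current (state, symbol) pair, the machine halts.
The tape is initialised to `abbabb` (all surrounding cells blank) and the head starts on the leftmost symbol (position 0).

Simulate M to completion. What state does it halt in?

s2

state=s0 head=0 tape=_[a]bbabb__   (s0,a)→(s1,_,←)
state=s1 head=-1 tape=[_]_bbabb__   (s1,_)→(s3,a,→)
state=s3 head=0 tape=a[_]bbabb__   (s3,_)→(s0,b,→)
state=s0 head=1 tape=ab[b]babb__   (s0,b)→(s0,_,→)
state=s0 head=2 tape=ab_[b]abb__   (s0,b)→(s0,_,→)
state=s0 head=3 tape=ab__[a]bb__   (s0,a)→(s1,_,←)
state=s1 head=2 tape=ab_[_]_bb__   (s1,_)→(s3,a,→)
state=s3 head=3 tape=ab_a[_]bb__   (s3,_)→(s0,b,→)
state=s0 head=4 tape=ab_ab[b]b__   (s0,b)→(s0,_,→)
state=s0 head=5 tape=ab_ab_[b]__   (s0,b)→(s0,_,→)
state=s0 head=6 tape=ab_ab__[_]_   (s0,_)→(s2,a,←)
state=s2 head=5 tape=ab_ab_[_]a_   (s2,_)→(s1,_,←)
state=s1 head=4 tape=ab_ab[_]_a_   (s1,_)→(s3,a,→)
state=s3 head=5 tape=ab_aba[_]a_   (s3,_)→(s0,b,→)
state=s0 head=6 tape=ab_abab[a]_   (s0,a)→(s1,_,←)
state=s1 head=5 tape=ab_aba[b]__   (s1,b)→(s2,_,→)
state=s2 head=6 tape=ab_aba_[_]_   (s2,_)→(s1,_,←)
state=s1 head=5 tape=ab_aba[_]__   (s1,_)→(s3,a,→)
state=s3 head=6 tape=ab_abaa[_]_   (s3,_)→(s0,b,→)
state=s0 head=7 tape=ab_abaab[_]   (s0,_)→(s2,a,←)
state=s2 head=6 tape=ab_abaa[b]a   (s2,b)→(s3,_,→)
state=s3 head=7 tape=ab_abaa_[a]   (s3,a)→(s0,b,←)
state=s0 head=6 tape=ab_abaa[_]b   (s0,_)→(s2,a,←)
state=s2 head=5 tape=ab_aba[a]ab
No transition is defined for (s2, a); M halts in state s2.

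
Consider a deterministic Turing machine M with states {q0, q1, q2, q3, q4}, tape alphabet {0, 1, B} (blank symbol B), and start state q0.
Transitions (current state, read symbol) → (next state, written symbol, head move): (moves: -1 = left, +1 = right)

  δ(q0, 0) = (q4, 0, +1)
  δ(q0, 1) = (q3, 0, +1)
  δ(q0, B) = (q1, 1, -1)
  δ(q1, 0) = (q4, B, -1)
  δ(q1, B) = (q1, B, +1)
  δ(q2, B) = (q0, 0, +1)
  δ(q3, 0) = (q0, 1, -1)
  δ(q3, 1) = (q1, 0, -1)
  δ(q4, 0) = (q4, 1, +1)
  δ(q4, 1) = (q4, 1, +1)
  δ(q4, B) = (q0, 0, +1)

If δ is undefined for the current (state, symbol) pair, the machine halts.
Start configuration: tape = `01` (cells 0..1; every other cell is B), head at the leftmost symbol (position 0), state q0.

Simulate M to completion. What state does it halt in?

q3

state=q0 head=0 tape=[0]1BBB   (q0,0)→(q4,0,+1)
state=q4 head=1 tape=0[1]BBB   (q4,1)→(q4,1,+1)
state=q4 head=2 tape=01[B]BB   (q4,B)→(q0,0,+1)
state=q0 head=3 tape=010[B]B   (q0,B)→(q1,1,-1)
state=q1 head=2 tape=01[0]1B   (q1,0)→(q4,B,-1)
state=q4 head=1 tape=0[1]B1B   (q4,1)→(q4,1,+1)
state=q4 head=2 tape=01[B]1B   (q4,B)→(q0,0,+1)
state=q0 head=3 tape=010[1]B   (q0,1)→(q3,0,+1)
state=q3 head=4 tape=0100[B]
No transition is defined for (q3, B); M halts in state q3.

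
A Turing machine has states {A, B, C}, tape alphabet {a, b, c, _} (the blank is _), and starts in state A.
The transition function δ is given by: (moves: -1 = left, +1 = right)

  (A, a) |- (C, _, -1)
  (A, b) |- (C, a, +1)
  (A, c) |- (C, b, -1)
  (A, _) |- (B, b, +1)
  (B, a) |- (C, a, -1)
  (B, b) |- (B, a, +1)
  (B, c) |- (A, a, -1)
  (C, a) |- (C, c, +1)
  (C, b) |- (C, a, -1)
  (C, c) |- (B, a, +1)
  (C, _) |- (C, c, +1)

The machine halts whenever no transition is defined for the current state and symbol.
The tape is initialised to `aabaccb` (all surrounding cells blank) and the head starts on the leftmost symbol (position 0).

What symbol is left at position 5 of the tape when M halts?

a

state=A head=0 tape=_[a]abaccb   (A,a)→(C,_,-1)
state=C head=-1 tape=[_]_abaccb   (C,_)→(C,c,+1)
state=C head=0 tape=c[_]abaccb   (C,_)→(C,c,+1)
state=C head=1 tape=cc[a]baccb   (C,a)→(C,c,+1)
state=C head=2 tape=ccc[b]accb   (C,b)→(C,a,-1)
state=C head=1 tape=cc[c]aaccb   (C,c)→(B,a,+1)
state=B head=2 tape=cca[a]accb   (B,a)→(C,a,-1)
state=C head=1 tape=cc[a]aaccb   (C,a)→(C,c,+1)
state=C head=2 tape=ccc[a]accb   (C,a)→(C,c,+1)
state=C head=3 tape=cccc[a]ccb   (C,a)→(C,c,+1)
state=C head=4 tape=ccccc[c]cb   (C,c)→(B,a,+1)
state=B head=5 tape=ccccca[c]b   (B,c)→(A,a,-1)
state=A head=4 tape=ccccc[a]ab   (A,a)→(C,_,-1)
state=C head=3 tape=cccc[c]_ab   (C,c)→(B,a,+1)
state=B head=4 tape=cccca[_]ab
Cell 5 holds a when M halts.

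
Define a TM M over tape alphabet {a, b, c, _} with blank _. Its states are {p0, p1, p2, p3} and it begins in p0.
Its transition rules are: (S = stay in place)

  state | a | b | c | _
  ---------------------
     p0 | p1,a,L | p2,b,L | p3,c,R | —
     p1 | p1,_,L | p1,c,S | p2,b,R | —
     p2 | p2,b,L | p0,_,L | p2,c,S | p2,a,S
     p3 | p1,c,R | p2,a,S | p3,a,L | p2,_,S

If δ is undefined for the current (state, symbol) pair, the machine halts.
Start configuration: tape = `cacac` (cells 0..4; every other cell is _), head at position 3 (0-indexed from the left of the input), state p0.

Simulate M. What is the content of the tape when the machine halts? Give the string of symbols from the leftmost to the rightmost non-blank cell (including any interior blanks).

b_bc

state=p0 head=3 tape=_cac[a]c   (p0,a)→(p1,a,L)
state=p1 head=2 tape=_ca[c]ac   (p1,c)→(p2,b,R)
state=p2 head=3 tape=_cab[a]c   (p2,a)→(p2,b,L)
state=p2 head=2 tape=_ca[b]bc   (p2,b)→(p0,_,L)
state=p0 head=1 tape=_c[a]_bc   (p0,a)→(p1,a,L)
state=p1 head=0 tape=_[c]a_bc   (p1,c)→(p2,b,R)
state=p2 head=1 tape=_b[a]_bc   (p2,a)→(p2,b,L)
state=p2 head=0 tape=_[b]b_bc   (p2,b)→(p0,_,L)
state=p0 head=-1 tape=[_]_b_bc
The non-blank tape span at halt is b_bc.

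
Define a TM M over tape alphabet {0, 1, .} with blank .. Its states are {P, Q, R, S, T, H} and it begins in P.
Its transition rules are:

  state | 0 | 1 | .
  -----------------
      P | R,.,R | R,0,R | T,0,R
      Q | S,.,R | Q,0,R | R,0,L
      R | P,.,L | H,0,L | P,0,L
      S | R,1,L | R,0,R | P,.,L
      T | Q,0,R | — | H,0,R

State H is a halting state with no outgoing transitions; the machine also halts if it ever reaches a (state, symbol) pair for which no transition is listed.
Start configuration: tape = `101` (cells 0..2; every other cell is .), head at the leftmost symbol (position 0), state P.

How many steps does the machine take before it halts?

17

state=P head=0 tape=[1]01...   (P,1)→(R,0,R)
state=R head=1 tape=0[0]1...   (R,0)→(P,.,L)
state=P head=0 tape=[0].1...   (P,0)→(R,.,R)
state=R head=1 tape=.[.]1...   (R,.)→(P,0,L)
state=P head=0 tape=[.]01...   (P,.)→(T,0,R)
state=T head=1 tape=0[0]1...   (T,0)→(Q,0,R)
state=Q head=2 tape=00[1]...   (Q,1)→(Q,0,R)
state=Q head=3 tape=000[.]..   (Q,.)→(R,0,L)
state=R head=2 tape=00[0]0..   (R,0)→(P,.,L)
state=P head=1 tape=0[0].0..   (P,0)→(R,.,R)
state=R head=2 tape=0.[.]0..   (R,.)→(P,0,L)
state=P head=1 tape=0[.]00..   (P,.)→(T,0,R)
state=T head=2 tape=00[0]0..   (T,0)→(Q,0,R)
state=Q head=3 tape=000[0]..   (Q,0)→(S,.,R)
state=S head=4 tape=000.[.].   (S,.)→(P,.,L)
state=P head=3 tape=000[.]..   (P,.)→(T,0,R)
state=T head=4 tape=0000[.].   (T,.)→(H,0,R)
state=H head=5 tape=00000[.]
M halts after 17 transitions.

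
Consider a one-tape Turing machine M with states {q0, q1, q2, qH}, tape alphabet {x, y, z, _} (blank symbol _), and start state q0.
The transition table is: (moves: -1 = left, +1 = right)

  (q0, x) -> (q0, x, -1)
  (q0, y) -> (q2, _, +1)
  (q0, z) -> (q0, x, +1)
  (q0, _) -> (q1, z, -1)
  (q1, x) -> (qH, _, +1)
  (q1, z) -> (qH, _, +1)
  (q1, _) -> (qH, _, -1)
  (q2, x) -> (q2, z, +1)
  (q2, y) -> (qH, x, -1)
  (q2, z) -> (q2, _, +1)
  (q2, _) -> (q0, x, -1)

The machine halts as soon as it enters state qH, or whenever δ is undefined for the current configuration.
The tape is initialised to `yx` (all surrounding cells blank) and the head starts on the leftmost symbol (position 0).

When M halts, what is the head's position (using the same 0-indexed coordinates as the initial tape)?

-2

state=q0 head=0 tape=__[y]x_   (q0,y)→(q2,_,+1)
state=q2 head=1 tape=___[x]_   (q2,x)→(q2,z,+1)
state=q2 head=2 tape=___z[_]   (q2,_)→(q0,x,-1)
state=q0 head=1 tape=___[z]x   (q0,z)→(q0,x,+1)
state=q0 head=2 tape=___x[x]   (q0,x)→(q0,x,-1)
state=q0 head=1 tape=___[x]x   (q0,x)→(q0,x,-1)
state=q0 head=0 tape=__[_]xx   (q0,_)→(q1,z,-1)
state=q1 head=-1 tape=_[_]zxx   (q1,_)→(qH,_,-1)
state=qH head=-2 tape=[_]_zxx
At halt the head is at cell -2.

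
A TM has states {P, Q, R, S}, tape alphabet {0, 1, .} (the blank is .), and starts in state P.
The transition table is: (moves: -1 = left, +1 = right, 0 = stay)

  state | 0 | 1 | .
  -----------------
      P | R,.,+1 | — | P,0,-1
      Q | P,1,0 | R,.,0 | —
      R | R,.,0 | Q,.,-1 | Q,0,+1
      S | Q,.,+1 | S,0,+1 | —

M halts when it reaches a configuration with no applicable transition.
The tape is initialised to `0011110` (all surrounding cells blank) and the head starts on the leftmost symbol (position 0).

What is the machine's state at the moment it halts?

state=P head=0 tape=[0]011110   (P,0)→(R,.,+1)
state=R head=1 tape=.[0]11110   (R,0)→(R,.,0)
state=R head=1 tape=.[.]11110   (R,.)→(Q,0,+1)
state=Q head=2 tape=.0[1]1110   (Q,1)→(R,.,0)
state=R head=2 tape=.0[.]1110   (R,.)→(Q,0,+1)
state=Q head=3 tape=.00[1]110   (Q,1)→(R,.,0)
state=R head=3 tape=.00[.]110   (R,.)→(Q,0,+1)
state=Q head=4 tape=.000[1]10   (Q,1)→(R,.,0)
state=R head=4 tape=.000[.]10   (R,.)→(Q,0,+1)
state=Q head=5 tape=.0000[1]0   (Q,1)→(R,.,0)
state=R head=5 tape=.0000[.]0   (R,.)→(Q,0,+1)
state=Q head=6 tape=.00000[0]   (Q,0)→(P,1,0)
state=P head=6 tape=.00000[1]
No transition is defined for (P, 1); M halts in state P.

P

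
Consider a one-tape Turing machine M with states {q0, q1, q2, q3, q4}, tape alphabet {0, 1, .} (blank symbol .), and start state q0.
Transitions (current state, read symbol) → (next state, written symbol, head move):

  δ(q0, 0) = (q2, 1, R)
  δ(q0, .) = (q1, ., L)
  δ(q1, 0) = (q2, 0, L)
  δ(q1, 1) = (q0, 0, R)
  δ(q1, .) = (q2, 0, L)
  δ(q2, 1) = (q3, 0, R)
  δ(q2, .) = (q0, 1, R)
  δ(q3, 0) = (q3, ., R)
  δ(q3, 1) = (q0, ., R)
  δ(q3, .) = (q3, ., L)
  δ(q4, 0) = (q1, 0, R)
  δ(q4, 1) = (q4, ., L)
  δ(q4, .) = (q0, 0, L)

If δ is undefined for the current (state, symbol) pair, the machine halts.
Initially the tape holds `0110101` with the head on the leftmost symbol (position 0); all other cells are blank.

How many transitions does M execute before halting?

q0 | [0]110101..   read 0 → write 1, move R, go to q2
q2 | 1[1]10101..   read 1 → write 0, move R, go to q3
q3 | 10[1]0101..   read 1 → write ., move R, go to q0
q0 | 10.[0]101..   read 0 → write 1, move R, go to q2
q2 | 10.1[1]01..   read 1 → write 0, move R, go to q3
q3 | 10.10[0]1..   read 0 → write ., move R, go to q3
q3 | 10.10.[1]..   read 1 → write ., move R, go to q0
q0 | 10.10..[.].   read . → write ., move L, go to q1
q1 | 10.10.[.]..   read . → write 0, move L, go to q2
q2 | 10.10[.]0..   read . → write 1, move R, go to q0
q0 | 10.101[0]..   read 0 → write 1, move R, go to q2
q2 | 10.1011[.].   read . → write 1, move R, go to q0
q0 | 10.10111[.]   read . → write ., move L, go to q1
q1 | 10.1011[1].   read 1 → write 0, move R, go to q0
q0 | 10.10110[.]   read . → write ., move L, go to q1
q1 | 10.1011[0].   read 0 → write 0, move L, go to q2
q2 | 10.101[1]0.   read 1 → write 0, move R, go to q3
q3 | 10.1010[0].   read 0 → write ., move R, go to q3
q3 | 10.1010.[.]   read . → write ., move L, go to q3
q3 | 10.1010[.].   read . → write ., move L, go to q3
q3 | 10.101[0]..   read 0 → write ., move R, go to q3
q3 | 10.101.[.].   read . → write ., move L, go to q3
q3 | 10.101[.]..   read . → write ., move L, go to q3
q3 | 10.10[1]...   read 1 → write ., move R, go to q0
q0 | 10.10.[.]..   read . → write ., move L, go to q1
q1 | 10.10[.]...   read . → write 0, move L, go to q2
q2 | 10.1[0]0...
M halts after 26 transitions.

26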